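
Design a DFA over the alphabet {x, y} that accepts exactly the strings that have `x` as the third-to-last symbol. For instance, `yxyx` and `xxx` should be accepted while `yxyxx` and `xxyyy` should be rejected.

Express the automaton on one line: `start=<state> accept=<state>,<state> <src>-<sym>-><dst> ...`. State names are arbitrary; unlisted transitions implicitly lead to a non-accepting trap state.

start=A accept=H,I,J,K A-x->B A-y->C B-x->D B-y->E C-x->F C-y->G D-x->H D-y->I E-x->J E-y->K F-x->L F-y->M G-x->N G-y->O H-x->H H-y->I I-x->J I-y->K J-x->L J-y->M K-x->N K-y->O L-x->H L-y->I M-x->J M-y->K N-x->L N-y->M O-x->N O-y->O

A DFA must remember the last 3 symbols (since which symbol is third-to-last isn't known until the input ends). Use one state per possible window of the last ≤3 symbols; accept from those whose window starts with `x`.
With 15 states:
       x  y 
>  A   B  C 
   B   D  E 
   C   F  G 
   D   H  I 
   E   J  K 
   F   L  M 
   G   N  O 
 * H   H  I 
 * I   J  K 
 * J   L  M 
 * K   N  O 
   L   H  I 
   M   J  K 
   N   L  M 
   O   N  O 
(> = start, * = accepting)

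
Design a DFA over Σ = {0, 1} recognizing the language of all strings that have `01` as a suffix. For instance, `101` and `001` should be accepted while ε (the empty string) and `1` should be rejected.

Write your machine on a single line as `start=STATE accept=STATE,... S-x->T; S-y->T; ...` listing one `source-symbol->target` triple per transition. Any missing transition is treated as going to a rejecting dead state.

Remember how much of `01` the current input suffix matches. State S0 means no match yet; S1 means the last symbol is `0`; S2 means the last 2 symbols are `01`. Only S2 accepts. On a mismatch, fall back to the longest proper suffix that is still a prefix of `01`.
A 3-state machine:
        0   1  
>  S0   S1  S0 
   S1   S1  S2 
 * S2   S1  S0 
(> = start, * = accepting)

start=S0; accept=S2; S0-0->S1; S0-1->S0; S1-0->S1; S1-1->S2; S2-0->S1; S2-1->S0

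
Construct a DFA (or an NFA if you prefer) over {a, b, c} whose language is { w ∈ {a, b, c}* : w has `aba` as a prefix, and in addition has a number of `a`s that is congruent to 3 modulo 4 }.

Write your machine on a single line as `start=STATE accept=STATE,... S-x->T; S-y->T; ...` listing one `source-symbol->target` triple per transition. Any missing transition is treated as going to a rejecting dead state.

start=q0; accept=q8; q0-a->q1; q0-b->q2; q0-c->q2; q1-a->q3; q1-b->q4; q1-c->q5; q2-a->q5; q2-b->q2; q2-c->q2; q3-a->q6; q3-b->q3; q3-c->q3; q4-a->q7; q4-b->q5; q4-c->q5; q5-a->q3; q5-b->q5; q5-c->q5; q6-a->q2; q6-b->q6; q6-c->q6; q7-a->q8; q7-b->q7; q7-c->q7; q8-a->q9; q8-b->q8; q8-c->q8; q9-a->q10; q9-b->q9; q9-c->q9; q10-a->q7; q10-b->q10; q10-c->q10

Run two small machines in parallel and take their product. One (5 states) tracks whether the input so far still matches the prefix `aba`; the other (4 states) tracks the count of `a`s modulo 4. Each combined state is a pair, one component from each; accept when both components accept.
An 11-state machine:
          a    b    c  
>  q0     q1   q2   q2 
   q1     q3   q4   q5 
   q2     q5   q2   q2 
   q3     q6   q3   q3 
   q4     q7   q5   q5 
   q5     q3   q5   q5 
   q6     q2   q6   q6 
   q7     q8   q7   q7 
 * q8     q9   q8   q8 
   q9    q10   q9   q9 
   q10    q7  q10  q10 
(> = start, * = accepting)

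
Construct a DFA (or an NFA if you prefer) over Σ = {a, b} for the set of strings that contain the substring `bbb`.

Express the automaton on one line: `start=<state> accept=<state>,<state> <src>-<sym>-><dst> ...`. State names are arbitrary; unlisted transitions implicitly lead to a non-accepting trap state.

States s0..s2 record the length of the longest prefix of `bbb` that matches the current input suffix. Reaching s3 means `bbb` has been seen, and we stay there forever. Accept from s3.
A 4-state machine:
        a   b  
>  s0   s0  s1 
   s1   s0  s2 
   s2   s0  s3 
 * s3   s3  s3 
(> = start, * = accepting)

start=s0 accept=s3 s0-a->s0 s0-b->s1 s1-a->s0 s1-b->s2 s2-a->s0 s2-b->s3 s3-a->s3 s3-b->s3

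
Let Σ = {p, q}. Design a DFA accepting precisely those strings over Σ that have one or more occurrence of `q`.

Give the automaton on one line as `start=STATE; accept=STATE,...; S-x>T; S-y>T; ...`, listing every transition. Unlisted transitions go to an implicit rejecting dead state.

start=s0; accept=s1,s2; s0-p>s0; s0-q>s1; s1-p>s1; s1-q>s2; s2-p>s2; s2-q>s2

Count `q`s, saturating at 2: state s0 means no `q` yet, s1 means one `q` seen, s2 means more than one. Each `q` increments (capped at s2); other symbols loop. Accept from {s1, s2}.
A 3-state machine:
        p   q  
>  s0   s0  s1 
 * s1   s1  s2 
 * s2   s2  s2 
(> = start, * = accepting)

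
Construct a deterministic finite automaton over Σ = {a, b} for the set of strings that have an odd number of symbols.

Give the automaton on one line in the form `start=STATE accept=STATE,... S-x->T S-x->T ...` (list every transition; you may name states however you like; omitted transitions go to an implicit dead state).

Count input length modulo 2: every symbol advances one step around the cycle S0 → S1 → S0. Accept at S1.
        a   b  
>  S0   S1  S1 
 * S1   S0  S0 
(> = start, * = accepting)

start=S0 accept=S1 S0-a->S1 S0-b->S1 S1-a->S0 S1-b->S0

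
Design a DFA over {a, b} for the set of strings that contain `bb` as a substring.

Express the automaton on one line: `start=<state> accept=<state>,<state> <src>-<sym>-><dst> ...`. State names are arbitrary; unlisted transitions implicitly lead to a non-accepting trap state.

start=q0 accept=q2 q0-a->q0 q0-b->q1 q1-a->q0 q1-b->q2 q2-a->q2 q2-b->q2

States q0..q1 record the length of the longest prefix of `bb` that matches the current input suffix. Reaching q2 means `bb` has been seen, and we stay there forever. Accept from q2.
With 3 states:
        a   b  
>  q0   q0  q1 
   q1   q0  q2 
 * q2   q2  q2 
(> = start, * = accepting)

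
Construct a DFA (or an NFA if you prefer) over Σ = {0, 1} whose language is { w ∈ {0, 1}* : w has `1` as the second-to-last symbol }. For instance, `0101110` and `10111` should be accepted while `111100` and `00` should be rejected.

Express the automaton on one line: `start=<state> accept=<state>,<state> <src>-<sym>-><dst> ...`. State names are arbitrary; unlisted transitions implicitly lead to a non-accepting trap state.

A DFA must remember the last 2 symbols (since which symbol is second-to-last isn't known until the input ends). Use one state per possible window of the last ≤2 symbols; accept from those whose window starts with `1`.
7 states suffice.
        0   1  
>  s0   s1  s2 
   s1   s3  s4 
   s2   s5  s6 
   s3   s3  s4 
   s4   s5  s6 
 * s5   s3  s4 
 * s6   s5  s6 
(> = start, * = accepting)

start=s0 accept=s5,s6 s0-0->s1 s0-1->s2 s1-0->s3 s1-1->s4 s2-0->s5 s2-1->s6 s3-0->s3 s3-1->s4 s4-0->s5 s4-1->s6 s5-0->s3 s5-1->s4 s6-0->s5 s6-1->s6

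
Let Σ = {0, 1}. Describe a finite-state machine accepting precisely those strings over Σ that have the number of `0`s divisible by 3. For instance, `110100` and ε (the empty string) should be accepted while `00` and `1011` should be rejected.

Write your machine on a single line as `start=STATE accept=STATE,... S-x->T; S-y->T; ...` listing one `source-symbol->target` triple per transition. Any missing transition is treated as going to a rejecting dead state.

The only thing that matters is how many `0`s have appeared, reduced mod 3. Use one state per residue: q0 for 0, …, q2 for 2. Reading `0` moves to the next residue; anything else stays put. q0 is accepting.
A 3-state machine:
        0   1  
>* q0   q1  q0 
   q1   q2  q1 
   q2   q0  q2 
(> = start, * = accepting)

start=q0; accept=q0; q0-0->q1; q0-1->q0; q1-0->q2; q1-1->q1; q2-0->q0; q2-1->q2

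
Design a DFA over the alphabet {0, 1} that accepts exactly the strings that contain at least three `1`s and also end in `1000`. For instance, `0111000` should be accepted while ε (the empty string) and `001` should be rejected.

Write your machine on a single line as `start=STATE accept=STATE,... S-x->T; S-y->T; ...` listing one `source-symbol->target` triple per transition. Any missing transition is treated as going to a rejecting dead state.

Build one automaton per condition and run them in lockstep. The first has 5 states tracking the count of `1`s, saturating at 4; the second has 5 states tracking how much of the suffix `1000` has currently been matched. A product state is a pair (one from each), accepting exactly when both do. Equivalent product states are then merged.
7 states suffice.
        0   1  
>  q0   q0  q1 
   q1   q1  q2 
   q2   q2  q3 
   q3   q4  q3 
   q4   q5  q3 
   q5   q6  q3 
 * q6   q2  q3 
(> = start, * = accepting)

start=q0; accept=q6; q0-0->q0; q0-1->q1; q1-0->q1; q1-1->q2; q2-0->q2; q2-1->q3; q3-0->q4; q3-1->q3; q4-0->q5; q4-1->q3; q5-0->q6; q5-1->q3; q6-0->q2; q6-1->q3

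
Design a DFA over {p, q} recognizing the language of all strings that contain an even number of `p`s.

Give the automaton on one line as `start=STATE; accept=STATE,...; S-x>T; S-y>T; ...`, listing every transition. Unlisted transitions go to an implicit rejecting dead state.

start=s0; accept=s0; s0-p>s1; s0-q>s0; s1-p>s0; s1-q>s1

The only thing that matters is how many `p`s have appeared, reduced mod 2. Use one state per residue: s0 for 0, …, s1 for 1. Reading `p` moves to the next residue; anything else stays put. s0 is accepting.
2 states suffice.
        p   q  
>* s0   s1  s0 
   s1   s0  s1 
(> = start, * = accepting)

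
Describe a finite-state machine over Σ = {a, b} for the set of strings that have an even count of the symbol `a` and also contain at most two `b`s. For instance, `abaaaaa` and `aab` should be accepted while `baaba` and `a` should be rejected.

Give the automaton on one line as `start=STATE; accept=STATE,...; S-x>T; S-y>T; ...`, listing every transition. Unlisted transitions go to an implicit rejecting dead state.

start=q0; accept=q0,q2,q4; q0-a>q1; q0-b>q2; q1-a>q0; q1-b>q3; q2-a>q3; q2-b>q4; q3-a>q2; q3-b>q5; q4-a>q5; q4-b>q6; q5-a>q4; q5-b>q6; q6-a>q6; q6-b>q6

Handle the two conditions separately and then intersect. The first has 2 states tracking the count of `a`s modulo 2; the second has 4 states tracking the count of `b`s, saturating at 3. A product state is a pair (one from each), accepting exactly when both do. Minimizing collapses redundant product states.
A 7-state machine:
        a   b  
>* q0   q1  q2 
   q1   q0  q3 
 * q2   q3  q4 
   q3   q2  q5 
 * q4   q5  q6 
   q5   q4  q6 
   q6   q6  q6 
(> = start, * = accepting)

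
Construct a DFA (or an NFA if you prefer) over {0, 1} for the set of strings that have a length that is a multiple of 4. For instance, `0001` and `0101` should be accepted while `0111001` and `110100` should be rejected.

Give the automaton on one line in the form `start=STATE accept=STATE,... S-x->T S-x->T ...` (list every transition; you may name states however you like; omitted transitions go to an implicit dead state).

start=S0 accept=S0 S0-0->S1 S0-1->S1 S1-0->S2 S1-1->S2 S2-0->S3 S2-1->S3 S3-0->S0 S3-1->S0

Count input length modulo 4: every symbol advances one step around the cycle S0 → S1 → S2 → S3 → S0. Accept at S0.
4 states suffice.
        0   1  
>* S0   S1  S1 
   S1   S2  S2 
   S2   S3  S3 
   S3   S0  S0 
(> = start, * = accepting)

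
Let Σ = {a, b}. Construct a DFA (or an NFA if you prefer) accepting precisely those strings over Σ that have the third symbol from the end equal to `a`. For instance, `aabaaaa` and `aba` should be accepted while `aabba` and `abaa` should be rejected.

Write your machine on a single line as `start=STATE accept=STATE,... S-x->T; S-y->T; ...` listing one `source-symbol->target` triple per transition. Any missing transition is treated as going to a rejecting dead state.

Because acceptance depends on a position counted from the end, the machine has to buffer the most recent 3 symbols. Make each state the string of the last up-to-3 symbols read; on input `x` shift the window left and append `x`. Accept when the buffered window has length 3 and begins with `a`.
15 states suffice.
          a    b  
>  q0     q1   q2 
   q1     q3   q4 
   q2     q5   q6 
   q3     q7   q8 
   q4     q9  q10 
   q5    q11  q12 
   q6    q13  q14 
 * q7     q7   q8 
 * q8     q9  q10 
 * q9    q11  q12 
 * q10   q13  q14 
   q11    q7   q8 
   q12    q9  q10 
   q13   q11  q12 
   q14   q13  q14 
(> = start, * = accepting)

start=q0; accept=q7,q8,q9,q10; q0-a->q1; q0-b->q2; q1-a->q3; q1-b->q4; q2-a->q5; q2-b->q6; q3-a->q7; q3-b->q8; q4-a->q9; q4-b->q10; q5-a->q11; q5-b->q12; q6-a->q13; q6-b->q14; q7-a->q7; q7-b->q8; q8-a->q9; q8-b->q10; q9-a->q11; q9-b->q12; q10-a->q13; q10-b->q14; q11-a->q7; q11-b->q8; q12-a->q9; q12-b->q10; q13-a->q11; q13-b->q12; q14-a->q13; q14-b->q14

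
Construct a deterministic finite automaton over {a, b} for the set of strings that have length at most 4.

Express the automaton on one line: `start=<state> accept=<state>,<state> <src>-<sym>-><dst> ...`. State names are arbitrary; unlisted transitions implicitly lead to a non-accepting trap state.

Count input length up to 5: every symbol moves from q0 toward q5, which means 'more than 4' and absorbs. Accept from {q0, q1, q2, q3, q4}.
6 states suffice.
        a   b  
>* q0   q1  q1 
 * q1   q2  q2 
 * q2   q3  q3 
 * q3   q4  q4 
 * q4   q5  q5 
   q5   q5  q5 
(> = start, * = accepting)

start=q0 accept=q0,q1,q2,q3,q4 q0-a->q1 q0-b->q1 q1-a->q2 q1-b->q2 q2-a->q3 q2-b->q3 q3-a->q4 q3-b->q4 q4-a->q5 q4-b->q5 q5-a->q5 q5-b->q5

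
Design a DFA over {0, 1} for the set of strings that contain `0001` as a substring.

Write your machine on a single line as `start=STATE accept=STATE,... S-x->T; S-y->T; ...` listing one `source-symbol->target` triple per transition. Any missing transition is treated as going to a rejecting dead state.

start=A; accept=E; A-0->B; A-1->A; B-0->C; B-1->A; C-0->D; C-1->A; D-0->D; D-1->E; E-0->E; E-1->E

States A..D record the length of the longest prefix of `0001` that matches the current input suffix. Reaching E means `0001` has been seen, and we stay there forever. Accept from E.
5 states suffice.
       0  1 
>  A   B  A 
   B   C  A 
   C   D  A 
   D   D  E 
 * E   E  E 
(> = start, * = accepting)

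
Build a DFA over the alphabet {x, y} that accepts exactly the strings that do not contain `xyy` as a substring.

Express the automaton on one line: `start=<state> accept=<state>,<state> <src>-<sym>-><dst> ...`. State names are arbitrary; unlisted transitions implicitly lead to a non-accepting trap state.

Track partial matches of the forbidden pattern `xyy`. State q3 is a dead state reached once `xyy` has occurred; every other state accepts. q0 means no part of `xyy` is currently matched.
        x   y  
>* q0   q1  q0 
 * q1   q1  q2 
 * q2   q1  q3 
   q3   q3  q3 
(> = start, * = accepting)

start=q0 accept=q0,q1,q2 q0-x->q1 q0-y->q0 q1-x->q1 q1-y->q2 q2-x->q1 q2-y->q3 q3-x->q3 q3-y->q3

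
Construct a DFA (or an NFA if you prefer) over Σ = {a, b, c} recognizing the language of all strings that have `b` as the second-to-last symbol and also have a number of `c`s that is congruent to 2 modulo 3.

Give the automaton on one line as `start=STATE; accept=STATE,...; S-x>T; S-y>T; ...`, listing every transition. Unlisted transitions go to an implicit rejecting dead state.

start=q0; accept=q4,q6; q0-a>q0; q0-b>q0; q0-c>q1; q1-a>q1; q1-b>q2; q1-c>q3; q2-a>q1; q2-b>q2; q2-c>q4; q3-a>q3; q3-b>q5; q3-c>q0; q4-a>q3; q4-b>q5; q4-c>q0; q5-a>q4; q5-b>q6; q5-c>q0; q6-a>q4; q6-b>q6; q6-c>q0

Run two small machines in parallel and take their product. The first has 13 states tracking the last 2 symbols read; the second has 3 states tracking the count of `c`s modulo 3. A product state is a pair (one from each), accepting exactly when both do. Equivalent product states are then merged.
A 7-state machine:
        a   b   c  
>  q0   q0  q0  q1 
   q1   q1  q2  q3 
   q2   q1  q2  q4 
   q3   q3  q5  q0 
 * q4   q3  q5  q0 
   q5   q4  q6  q0 
 * q6   q4  q6  q0 
(> = start, * = accepting)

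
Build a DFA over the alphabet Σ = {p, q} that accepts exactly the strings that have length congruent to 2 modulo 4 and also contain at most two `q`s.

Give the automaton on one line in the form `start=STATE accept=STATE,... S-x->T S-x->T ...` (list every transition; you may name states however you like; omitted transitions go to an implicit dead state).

start=s0 accept=s3,s4,s5 s0-p->s1 s0-q->s2 s1-p->s3 s1-q->s4 s2-p->s4 s2-q->s5 s3-p->s6 s3-q->s7 s4-p->s7 s4-q->s8 s5-p->s8 s5-q->s9 s6-p->s0 s6-q->s10 s7-p->s10 s7-q->s11 s8-p->s11 s8-q->s12 s9-p->s12 s9-q->s12 s10-p->s2 s10-q->s13 s11-p->s13 s11-q->s14 s12-p->s14 s12-q->s14 s13-p->s5 s13-q->s15 s14-p->s15 s14-q->s15 s15-p->s9 s15-q->s9

Run two small machines in parallel and take their product. The first has 4 states tracking the input length modulo 4; the second has 4 states tracking the count of `q`s, saturating at 3. A product state is a pair (one from each), accepting exactly when both do.
With 16 states:
          p    q  
>  s0     s1   s2 
   s1     s3   s4 
   s2     s4   s5 
 * s3     s6   s7 
 * s4     s7   s8 
 * s5     s8   s9 
   s6     s0  s10 
   s7    s10  s11 
   s8    s11  s12 
   s9    s12  s12 
   s10    s2  s13 
   s11   s13  s14 
   s12   s14  s14 
   s13    s5  s15 
   s14   s15  s15 
   s15    s9   s9 
(> = start, * = accepting)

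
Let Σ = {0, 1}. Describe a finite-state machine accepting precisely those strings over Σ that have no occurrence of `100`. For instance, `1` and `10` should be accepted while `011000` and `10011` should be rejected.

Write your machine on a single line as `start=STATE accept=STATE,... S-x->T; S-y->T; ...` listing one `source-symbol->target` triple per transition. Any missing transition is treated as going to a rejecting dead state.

This is the complement of 'contains `100`'. Use the same substring-matching states — S0 through S3 holding how much of `100` has just been matched — but flip the accepting set: everything except the trap S3 accepts.
        0   1  
>* S0   S0  S1 
 * S1   S2  S1 
 * S2   S3  S1 
   S3   S3  S3 
(> = start, * = accepting)

start=S0; accept=S0,S1,S2; S0-0->S0; S0-1->S1; S1-0->S2; S1-1->S1; S2-0->S3; S2-1->S1; S3-0->S3; S3-1->S3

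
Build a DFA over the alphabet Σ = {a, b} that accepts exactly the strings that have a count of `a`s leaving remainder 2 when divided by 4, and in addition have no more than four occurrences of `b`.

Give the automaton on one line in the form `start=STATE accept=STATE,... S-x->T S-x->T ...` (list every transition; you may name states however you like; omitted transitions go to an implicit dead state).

start=S0 accept=S3,S7,S11,S15,S19 S0-a->S1 S0-b->S2 S1-a->S3 S1-b->S4 S2-a->S4 S2-b->S5 S3-a->S6 S3-b->S7 S4-a->S7 S4-b->S8 S5-a->S8 S5-b->S9 S6-a->S0 S6-b->S10 S7-a->S10 S7-b->S11 S8-a->S11 S8-b->S12 S9-a->S12 S9-b->S13 S10-a->S2 S10-b->S14 S11-a->S14 S11-b->S15 S12-a->S15 S12-b->S16 S13-a->S16 S13-b->S17 S14-a->S5 S14-b->S18 S15-a->S18 S15-b->S19 S16-a->S19 S16-b->S17 S17-a->S17 S17-b->S17 S18-a->S9 S18-b->S20 S19-a->S20 S19-b->S17 S20-a->S13 S20-b->S17

Run two small machines in parallel and take their product. One (4 states) tracks the count of `a`s modulo 4; the other (6 states) tracks the count of `b`s, saturating at 5. Each combined state is a pair, one component from each; accept when both components accept. Minimizing collapses redundant product states.
A 21-state machine:
          a    b  
>  S0     S1   S2 
   S1     S3   S4 
   S2     S4   S5 
 * S3     S6   S7 
   S4     S7   S8 
   S5     S8   S9 
   S6     S0  S10 
 * S7    S10  S11 
   S8    S11  S12 
   S9    S12  S13 
   S10    S2  S14 
 * S11   S14  S15 
   S12   S15  S16 
   S13   S16  S17 
   S14    S5  S18 
 * S15   S18  S19 
   S16   S19  S17 
   S17   S17  S17 
   S18    S9  S20 
 * S19   S20  S17 
   S20   S13  S17 
(> = start, * = accepting)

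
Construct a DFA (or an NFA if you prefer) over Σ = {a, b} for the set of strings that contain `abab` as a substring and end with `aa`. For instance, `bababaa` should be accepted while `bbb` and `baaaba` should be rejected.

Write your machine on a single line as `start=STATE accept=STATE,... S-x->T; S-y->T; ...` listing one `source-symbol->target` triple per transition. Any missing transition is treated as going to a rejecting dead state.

Handle the two conditions separately and then intersect. One (5 states) tracks whether and how much of `abab` has been seen; the other (3 states) tracks how much of the suffix `aa` has currently been matched. Each combined state is a pair, one component from each; accept when both components accept. Minimizing collapses redundant product states.
With 7 states:
        a   b  
>  q0   q1  q0 
   q1   q1  q2 
   q2   q3  q0 
   q3   q1  q4 
   q4   q5  q4 
   q5   q6  q4 
 * q6   q6  q4 
(> = start, * = accepting)

start=q0; accept=q6; q0-a->q1; q0-b->q0; q1-a->q1; q1-b->q2; q2-a->q3; q2-b->q0; q3-a->q1; q3-b->q4; q4-a->q5; q4-b->q4; q5-a->q6; q5-b->q4; q6-a->q6; q6-b->q4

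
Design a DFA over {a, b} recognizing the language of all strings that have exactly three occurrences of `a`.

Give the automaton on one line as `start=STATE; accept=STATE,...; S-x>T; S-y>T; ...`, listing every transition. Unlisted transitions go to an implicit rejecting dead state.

start=q0; accept=q3; q0-a>q1; q0-b>q0; q1-a>q2; q1-b>q1; q2-a>q3; q2-b>q2; q3-a>q4; q3-b>q3; q4-a>q4; q4-b>q4

Count `a`s, saturating at 4: states q0 through q3 mean 0 through 3 `a`s seen; q4 means more than 3. Each `a` increments (capped at q4); other symbols loop. Accept from {q3}.
A 5-state machine:
        a   b  
>  q0   q1  q0 
   q1   q2  q1 
   q2   q3  q2 
 * q3   q4  q3 
   q4   q4  q4 
(> = start, * = accepting)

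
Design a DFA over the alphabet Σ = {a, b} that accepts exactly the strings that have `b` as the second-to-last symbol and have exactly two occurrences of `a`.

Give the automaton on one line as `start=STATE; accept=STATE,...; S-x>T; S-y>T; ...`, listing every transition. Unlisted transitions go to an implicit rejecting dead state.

start=s0; accept=s6,s7; s0-a>s1; s0-b>s0; s1-a>s2; s1-b>s3; s2-a>s4; s2-b>s5; s3-a>s6; s3-b>s3; s4-a>s4; s4-b>s4; s5-a>s4; s5-b>s7; s6-a>s4; s6-b>s5; s7-a>s4; s7-b>s7

Build one automaton per condition and run them in lockstep. One (7 states) tracks the last 2 symbols read; the other (4 states) tracks the count of `a`s, saturating at 3. Each combined state is a pair, one component from each; accept when both components accept. After merging equivalent states the machine shrinks.
With 8 states:
        a   b  
>  s0   s1  s0 
   s1   s2  s3 
   s2   s4  s5 
   s3   s6  s3 
   s4   s4  s4 
   s5   s4  s7 
 * s6   s4  s5 
 * s7   s4  s7 
(> = start, * = accepting)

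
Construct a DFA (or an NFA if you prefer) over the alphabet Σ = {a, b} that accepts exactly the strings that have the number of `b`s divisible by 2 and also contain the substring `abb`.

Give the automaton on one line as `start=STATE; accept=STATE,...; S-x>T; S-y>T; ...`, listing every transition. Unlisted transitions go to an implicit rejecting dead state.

Build one automaton per condition and run them in lockstep. The first has 2 states tracking the count of `b`s modulo 2; the second has 4 states tracking whether and how much of `abb` has been seen. A product state is a pair (one from each), accepting exactly when both do.
8 states suffice.
        a   b  
>  q0   q1  q2 
   q1   q1  q3 
   q2   q4  q0 
   q3   q4  q5 
   q4   q4  q6 
 * q5   q5  q7 
   q6   q1  q7 
   q7   q7  q5 
(> = start, * = accepting)

start=q0; accept=q5; q0-a>q1; q0-b>q2; q1-a>q1; q1-b>q3; q2-a>q4; q2-b>q0; q3-a>q4; q3-b>q5; q4-a>q4; q4-b>q6; q5-a>q5; q5-b>q7; q6-a>q1; q6-b>q7; q7-a>q7; q7-b>q5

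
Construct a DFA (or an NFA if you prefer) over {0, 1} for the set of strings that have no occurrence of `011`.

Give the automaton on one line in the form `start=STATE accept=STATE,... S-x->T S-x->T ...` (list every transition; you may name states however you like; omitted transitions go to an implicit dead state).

start=q0 accept=q0,q1,q2 q0-0->q1 q0-1->q0 q1-0->q1 q1-1->q2 q2-0->q1 q2-1->q3 q3-0->q3 q3-1->q3

Track partial matches of the forbidden pattern `011`. State q3 is a dead state reached once `011` has occurred; every other state accepts. q0 means no part of `011` is currently matched.
A 4-state machine:
        0   1  
>* q0   q1  q0 
 * q1   q1  q2 
 * q2   q1  q3 
   q3   q3  q3 
(> = start, * = accepting)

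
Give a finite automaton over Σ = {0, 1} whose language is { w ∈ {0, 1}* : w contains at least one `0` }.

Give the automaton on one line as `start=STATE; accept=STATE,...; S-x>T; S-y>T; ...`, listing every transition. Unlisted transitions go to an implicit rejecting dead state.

Count `0`s, saturating at 2: state s0 means no `0` yet, s1 means one `0` seen, s2 means more than one. Each `0` increments (capped at s2); other symbols loop. Accept from {s1, s2}.
A 3-state machine:
        0   1  
>  s0   s1  s0 
 * s1   s2  s1 
 * s2   s2  s2 
(> = start, * = accepting)

start=s0; accept=s1,s2; s0-0>s1; s0-1>s0; s1-0>s2; s1-1>s1; s2-0>s2; s2-1>s2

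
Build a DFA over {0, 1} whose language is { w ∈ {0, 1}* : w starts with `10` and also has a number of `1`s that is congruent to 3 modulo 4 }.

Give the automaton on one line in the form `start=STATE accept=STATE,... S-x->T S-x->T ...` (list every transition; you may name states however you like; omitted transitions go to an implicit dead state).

Run two small machines in parallel and take their product. The first has 4 states tracking whether the input so far still matches the prefix `10`; the second has 4 states tracking the count of `1`s modulo 4. A product state is a pair (one from each), accepting exactly when both do. After merging equivalent states the machine shrinks.
With 7 states:
        0   1  
>  s0   s1  s2 
   s1   s1  s1 
   s2   s3  s1 
   s3   s3  s4 
   s4   s4  s5 
 * s5   s5  s6 
   s6   s6  s3 
(> = start, * = accepting)

start=s0 accept=s5 s0-0->s1 s0-1->s2 s1-0->s1 s1-1->s1 s2-0->s3 s2-1->s1 s3-0->s3 s3-1->s4 s4-0->s4 s4-1->s5 s5-0->s5 s5-1->s6 s6-0->s6 s6-1->s3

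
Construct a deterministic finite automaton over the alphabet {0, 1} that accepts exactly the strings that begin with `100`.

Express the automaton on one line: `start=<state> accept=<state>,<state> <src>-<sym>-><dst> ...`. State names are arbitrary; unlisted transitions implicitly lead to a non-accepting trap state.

Walk along `100` while the input agrees: from S0 take `1` to S1, and so on. Any deviation drops to the rejecting sink S4. Once S3 is reached the prefix is confirmed and every continuation is accepted.
A 5-state machine:
        0   1  
>  S0   S4  S1 
   S1   S2  S4 
   S2   S3  S4 
 * S3   S3  S3 
   S4   S4  S4 
(> = start, * = accepting)

start=S0 accept=S3 S0-0->S4 S0-1->S1 S1-0->S2 S1-1->S4 S2-0->S3 S2-1->S4 S3-0->S3 S3-1->S3 S4-0->S4 S4-1->S4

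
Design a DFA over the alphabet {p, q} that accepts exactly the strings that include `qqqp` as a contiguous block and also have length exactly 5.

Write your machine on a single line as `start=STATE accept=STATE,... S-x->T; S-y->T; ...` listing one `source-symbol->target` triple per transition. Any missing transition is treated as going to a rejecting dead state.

start=s0; accept=s10; s0-p->s1; s0-q->s2; s1-p->s3; s1-q->s4; s2-p->s3; s2-q->s5; s3-p->s3; s3-q->s3; s4-p->s3; s4-q->s6; s5-p->s3; s5-q->s7; s6-p->s3; s6-q->s8; s7-p->s9; s7-q->s8; s8-p->s10; s8-q->s3; s9-p->s10; s9-q->s10; s10-p->s3; s10-q->s3

Handle the two conditions separately and then intersect. The first has 5 states tracking whether and how much of `qqqp` has been seen; the second has 7 states tracking the input length, saturating at 6. A product state is a pair (one from each), accepting exactly when both do. Minimizing collapses redundant product states.
11 states suffice.
          p    q  
>  s0     s1   s2 
   s1     s3   s4 
   s2     s3   s5 
   s3     s3   s3 
   s4     s3   s6 
   s5     s3   s7 
   s6     s3   s8 
   s7     s9   s8 
   s8    s10   s3 
   s9    s10  s10 
 * s10    s3   s3 
(> = start, * = accepting)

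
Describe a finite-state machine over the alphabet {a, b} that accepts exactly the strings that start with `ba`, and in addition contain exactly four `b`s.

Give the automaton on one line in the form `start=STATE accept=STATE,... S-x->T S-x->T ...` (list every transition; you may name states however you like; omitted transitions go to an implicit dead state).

start=q0 accept=q10 q0-a->q1 q0-b->q2 q1-a->q1 q1-b->q3 q2-a->q4 q2-b->q5 q3-a->q3 q3-b->q5 q4-a->q4 q4-b->q6 q5-a->q5 q5-b->q7 q6-a->q6 q6-b->q8 q7-a->q7 q7-b->q9 q8-a->q8 q8-b->q10 q9-a->q9 q9-b->q11 q10-a->q10 q10-b->q12 q11-a->q11 q11-b->q11 q12-a->q12 q12-b->q12

Build one automaton per condition and run them in lockstep. The first has 4 states tracking whether the input so far still matches the prefix `ba`; the second has 6 states tracking the count of `b`s, saturating at 5. A product state is a pair (one from each), accepting exactly when both do.
With 13 states:
          a    b  
>  q0     q1   q2 
   q1     q1   q3 
   q2     q4   q5 
   q3     q3   q5 
   q4     q4   q6 
   q5     q5   q7 
   q6     q6   q8 
   q7     q7   q9 
   q8     q8  q10 
   q9     q9  q11 
 * q10   q10  q12 
   q11   q11  q11 
   q12   q12  q12 
(> = start, * = accepting)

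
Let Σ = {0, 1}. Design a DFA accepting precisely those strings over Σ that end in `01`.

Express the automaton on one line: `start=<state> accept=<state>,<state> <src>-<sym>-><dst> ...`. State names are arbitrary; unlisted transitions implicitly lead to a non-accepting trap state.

start=S0 accept=S2 S0-0->S1 S0-1->S0 S1-0->S1 S1-1->S2 S2-0->S1 S2-1->S0

Remember how much of `01` the current input suffix matches. State S0 means no match yet; S1 means the last symbol is `0`; S2 means the last 2 symbols are `01`. Only S2 accepts. On a mismatch, fall back to the longest proper suffix that is still a prefix of `01`.
        0   1  
>  S0   S1  S0 
   S1   S1  S2 
 * S2   S1  S0 
(> = start, * = accepting)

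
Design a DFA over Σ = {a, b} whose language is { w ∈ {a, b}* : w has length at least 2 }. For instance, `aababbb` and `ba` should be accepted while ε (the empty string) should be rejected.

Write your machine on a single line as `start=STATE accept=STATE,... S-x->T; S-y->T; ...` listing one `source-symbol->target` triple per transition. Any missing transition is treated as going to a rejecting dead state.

We only need to distinguish lengths 0, 1, …, 2, and '>2'. Chain q0 → q1 → q2 → q3 on every symbol, with q3 looping. Accepting states: {q2, q3}.
        a   b  
>  q0   q1  q1 
   q1   q2  q2 
 * q2   q3  q3 
 * q3   q3  q3 
(> = start, * = accepting)

start=q0; accept=q2,q3; q0-a->q1; q0-b->q1; q1-a->q2; q1-b->q2; q2-a->q3; q2-b->q3; q3-a->q3; q3-b->q3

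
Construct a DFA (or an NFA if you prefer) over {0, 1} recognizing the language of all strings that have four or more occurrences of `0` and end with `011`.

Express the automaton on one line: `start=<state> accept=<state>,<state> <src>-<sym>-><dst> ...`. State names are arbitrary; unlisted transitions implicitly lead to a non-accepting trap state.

start=A accept=G A-0->B A-1->A B-0->C B-1->B C-0->D C-1->C D-0->E D-1->D E-0->E E-1->F F-0->E F-1->G G-0->E G-1->D

Run two small machines in parallel and take their product. The first has 6 states tracking the count of `0`s, saturating at 5; the second has 4 states tracking how much of the suffix `011` has currently been matched. A product state is a pair (one from each), accepting exactly when both do. After merging equivalent states the machine shrinks.
A 7-state machine:
       0  1 
>  A   B  A 
   B   C  B 
   C   D  C 
   D   E  D 
   E   E  F 
   F   E  G 
 * G   E  D 
(> = start, * = accepting)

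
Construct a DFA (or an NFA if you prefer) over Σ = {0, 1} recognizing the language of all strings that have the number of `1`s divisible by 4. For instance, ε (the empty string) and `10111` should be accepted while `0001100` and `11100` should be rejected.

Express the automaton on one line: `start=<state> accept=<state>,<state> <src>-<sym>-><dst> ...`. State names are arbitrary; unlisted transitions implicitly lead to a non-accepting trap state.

start=A accept=A A-0->A A-1->B B-0->B B-1->C C-0->C C-1->D D-0->D D-1->A

Keep the running count of `1`s modulo 4: each `1` advances along the cycle A → B → C → D → A while other symbols loop. Accept at A.
       0  1 
>* A   A  B 
   B   B  C 
   C   C  D 
   D   D  A 
(> = start, * = accepting)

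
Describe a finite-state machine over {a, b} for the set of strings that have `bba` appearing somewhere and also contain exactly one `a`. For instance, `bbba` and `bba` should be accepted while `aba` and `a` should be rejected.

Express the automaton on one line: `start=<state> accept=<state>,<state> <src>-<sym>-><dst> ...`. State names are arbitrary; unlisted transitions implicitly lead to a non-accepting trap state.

start=q0 accept=q4 q0-a->q1 q0-b->q2 q1-a->q1 q1-b->q1 q2-a->q1 q2-b->q3 q3-a->q4 q3-b->q3 q4-a->q1 q4-b->q4

Run two small machines in parallel and take their product. One (4 states) tracks whether and how much of `bba` has been seen; the other (3 states) tracks the count of `a`s, saturating at 2. Each combined state is a pair, one component from each; accept when both components accept. Minimizing collapses redundant product states.
        a   b  
>  q0   q1  q2 
   q1   q1  q1 
   q2   q1  q3 
   q3   q4  q3 
 * q4   q1  q4 
(> = start, * = accepting)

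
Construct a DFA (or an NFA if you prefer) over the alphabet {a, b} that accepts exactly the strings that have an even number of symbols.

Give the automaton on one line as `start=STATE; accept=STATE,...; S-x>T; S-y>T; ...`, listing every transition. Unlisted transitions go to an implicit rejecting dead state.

Only the length mod 2 matters, so use a 2-cycle: from any state, every input symbol moves to the next state, wrapping q1 back to q0. Mark q0 accepting.
        a   b  
>* q0   q1  q1 
   q1   q0  q0 
(> = start, * = accepting)

start=q0; accept=q0; q0-a>q1; q0-b>q1; q1-a>q0; q1-b>q0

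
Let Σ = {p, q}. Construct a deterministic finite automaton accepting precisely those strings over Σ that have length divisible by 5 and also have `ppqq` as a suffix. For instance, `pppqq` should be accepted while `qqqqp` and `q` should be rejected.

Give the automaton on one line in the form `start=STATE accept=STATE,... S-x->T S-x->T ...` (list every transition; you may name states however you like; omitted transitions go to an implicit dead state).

start=s0 accept=s8 s0-p->s1 s0-q->s1 s1-p->s2 s1-q->s3 s2-p->s4 s2-q->s5 s3-p->s5 s3-q->s5 s4-p->s6 s4-q->s7 s5-p->s6 s5-q->s6 s6-p->s0 s6-q->s0 s7-p->s0 s7-q->s8 s8-p->s1 s8-q->s1

Handle the two conditions separately and then intersect. The first has 5 states tracking the input length modulo 5; the second has 5 states tracking how much of the suffix `ppqq` has currently been matched. A product state is a pair (one from each), accepting exactly when both do. Minimizing collapses redundant product states.
        p   q  
>  s0   s1  s1 
   s1   s2  s3 
   s2   s4  s5 
   s3   s5  s5 
   s4   s6  s7 
   s5   s6  s6 
   s6   s0  s0 
   s7   s0  s8 
 * s8   s1  s1 
(> = start, * = accepting)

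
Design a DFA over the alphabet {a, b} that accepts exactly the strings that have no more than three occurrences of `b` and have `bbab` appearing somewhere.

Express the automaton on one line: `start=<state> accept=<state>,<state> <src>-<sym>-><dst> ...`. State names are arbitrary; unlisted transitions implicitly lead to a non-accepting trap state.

start=q0 accept=q8 q0-a->q0 q0-b->q1 q1-a->q2 q1-b->q3 q2-a->q2 q2-b->q4 q3-a->q5 q3-b->q6 q4-a->q7 q4-b->q6 q5-a->q7 q5-b->q8 q6-a->q9 q6-b->q10 q7-a->q7 q7-b->q11 q8-a->q8 q8-b->q12 q9-a->q13 q9-b->q12 q10-a->q14 q10-b->q10 q11-a->q13 q11-b->q10 q12-a->q12 q12-b->q12 q13-a->q13 q13-b->q15 q14-a->q16 q14-b->q12 q15-a->q16 q15-b->q10 q16-a->q16 q16-b->q15

Build one automaton per condition and run them in lockstep. The first has 5 states tracking the count of `b`s, saturating at 4; the second has 5 states tracking whether and how much of `bbab` has been seen. A product state is a pair (one from each), accepting exactly when both do.
With 17 states:
          a    b  
>  q0     q0   q1 
   q1     q2   q3 
   q2     q2   q4 
   q3     q5   q6 
   q4     q7   q6 
   q5     q7   q8 
   q6     q9  q10 
   q7     q7  q11 
 * q8     q8  q12 
   q9    q13  q12 
   q10   q14  q10 
   q11   q13  q10 
   q12   q12  q12 
   q13   q13  q15 
   q14   q16  q12 
   q15   q16  q10 
   q16   q16  q15 
(> = start, * = accepting)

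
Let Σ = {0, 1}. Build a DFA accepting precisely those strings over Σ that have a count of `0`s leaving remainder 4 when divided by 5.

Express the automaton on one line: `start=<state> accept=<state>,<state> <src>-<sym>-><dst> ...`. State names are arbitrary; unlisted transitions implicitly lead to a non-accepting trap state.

Keep the running count of `0`s modulo 5: each `0` advances along the cycle A → B → C → D → E → A while other symbols loop. Accept at E.
5 states suffice.
       0  1 
>  A   B  A 
   B   C  B 
   C   D  C 
   D   E  D 
 * E   A  E 
(> = start, * = accepting)

start=A accept=E A-0->B A-1->A B-0->C B-1->B C-0->D C-1->C D-0->E D-1->D E-0->A E-1->E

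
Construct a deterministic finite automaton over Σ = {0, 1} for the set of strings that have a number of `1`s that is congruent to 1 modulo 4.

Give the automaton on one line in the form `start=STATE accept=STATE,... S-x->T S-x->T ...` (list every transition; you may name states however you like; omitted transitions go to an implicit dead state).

start=q0 accept=q1 q0-0->q0 q0-1->q1 q1-0->q1 q1-1->q2 q2-0->q2 q2-1->q3 q3-0->q3 q3-1->q0

The only thing that matters is how many `1`s have appeared, reduced mod 4. Use one state per residue: q0 for 0, …, q3 for 3. Reading `1` moves to the next residue; anything else stays put. q1 is accepting.
        0   1  
>  q0   q0  q1 
 * q1   q1  q2 
   q2   q2  q3 
   q3   q3  q0 
(> = start, * = accepting)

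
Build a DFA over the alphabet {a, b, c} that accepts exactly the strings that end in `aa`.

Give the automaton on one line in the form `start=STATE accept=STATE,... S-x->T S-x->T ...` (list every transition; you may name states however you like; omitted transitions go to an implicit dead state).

start=s0 accept=s2 s0-a->s1 s0-b->s0 s0-c->s0 s1-a->s2 s1-b->s0 s1-c->s0 s2-a->s2 s2-b->s0 s2-c->s0

Remember how much of `aa` the current input suffix matches. State s0 means no match yet; s1 means the last symbol is `a`; s2 means the last 2 symbols are `aa`. Only s2 accepts. On a mismatch, fall back to the longest proper suffix that is still a prefix of `aa`.
        a   b   c  
>  s0   s1  s0  s0 
   s1   s2  s0  s0 
 * s2   s2  s0  s0 
(> = start, * = accepting)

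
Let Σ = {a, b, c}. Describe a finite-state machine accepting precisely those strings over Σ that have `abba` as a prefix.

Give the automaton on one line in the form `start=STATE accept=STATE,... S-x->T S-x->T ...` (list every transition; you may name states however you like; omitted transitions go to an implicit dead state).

start=s0 accept=s4 s0-a->s1 s0-b->s5 s0-c->s5 s1-a->s5 s1-b->s2 s1-c->s5 s2-a->s5 s2-b->s3 s2-c->s5 s3-a->s4 s3-b->s5 s3-c->s5 s4-a->s4 s4-b->s4 s4-c->s4 s5-a->s5 s5-b->s5 s5-c->s5

Check the first 4 symbols one by one: s0 through s3 record how many have matched `abba` so far; any wrong symbol goes to the dead state s5. After all 4 match we enter the accepting sink s4.
A 6-state machine:
        a   b   c  
>  s0   s1  s5  s5 
   s1   s5  s2  s5 
   s2   s5  s3  s5 
   s3   s4  s5  s5 
 * s4   s4  s4  s4 
   s5   s5  s5  s5 
(> = start, * = accepting)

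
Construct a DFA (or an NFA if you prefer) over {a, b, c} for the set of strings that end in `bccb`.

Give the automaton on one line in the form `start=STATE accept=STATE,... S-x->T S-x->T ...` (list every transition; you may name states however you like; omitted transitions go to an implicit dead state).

Let each state record the length of the longest suffix of the input read so far that is also a prefix of `bccb`. q1 means the last symbol is `b`; q2 means the last 2 symbols are `bc`; q3 means the last 3 symbols are `bcc`; q4 means the last 4 symbols are `bccb`. Accept only at q4, where the string currently ends in `bccb`.
        a   b   c  
>  q0   q0  q1  q0 
   q1   q0  q1  q2 
   q2   q0  q1  q3 
   q3   q0  q4  q0 
 * q4   q0  q1  q2 
(> = start, * = accepting)

start=q0 accept=q4 q0-a->q0 q0-b->q1 q0-c->q0 q1-a->q0 q1-b->q1 q1-c->q2 q2-a->q0 q2-b->q1 q2-c->q3 q3-a->q0 q3-b->q4 q3-c->q0 q4-a->q0 q4-b->q1 q4-c->q2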